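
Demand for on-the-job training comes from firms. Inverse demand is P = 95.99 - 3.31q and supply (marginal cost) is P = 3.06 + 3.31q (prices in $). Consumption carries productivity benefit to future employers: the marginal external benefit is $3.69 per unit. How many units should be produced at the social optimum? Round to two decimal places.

Social marginal benefit = demand + MEB = 99.68 - 3.31q.
Set SMB = MC: 99.68 - 3.31q = 3.06 + 3.31q → q* = 14.5952.

q* = 14.60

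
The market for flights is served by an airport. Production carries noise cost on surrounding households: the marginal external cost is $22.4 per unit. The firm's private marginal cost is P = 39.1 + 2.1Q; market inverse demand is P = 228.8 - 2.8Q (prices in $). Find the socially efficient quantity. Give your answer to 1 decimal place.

Q* = 34.1

Social marginal cost = private MC + MEC = 61.5 + 2.1Q.
Set SMC = demand: 61.5 + 2.1Q = 228.8 - 2.8Q → Q* = 34.1429.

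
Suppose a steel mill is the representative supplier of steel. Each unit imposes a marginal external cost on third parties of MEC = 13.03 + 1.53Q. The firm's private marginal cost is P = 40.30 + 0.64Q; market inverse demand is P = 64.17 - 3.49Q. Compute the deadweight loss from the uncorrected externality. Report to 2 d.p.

DWL = 42.26

Market equilibrium (private): 40.30 + 0.64Q = 64.17 - 3.49Q → Q_m = 5.7797.
Social marginal cost = private MC + MEC = 53.33 + 2.17Q.
Set SMC = demand: 53.33 + 2.17Q = 64.17 - 3.49Q → Q* = 1.9152.
The loss is the area between SMC and demand from Q* to Q_m; with linear curves that's a triangle of height MEC(Q_m).
DWL = ½ × 3.8645 × 21.8729 = 42.2639.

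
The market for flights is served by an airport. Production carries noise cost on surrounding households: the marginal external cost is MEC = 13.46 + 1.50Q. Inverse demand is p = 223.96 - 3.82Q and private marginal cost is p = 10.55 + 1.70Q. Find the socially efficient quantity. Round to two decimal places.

Social marginal cost = private MC + MEC = 24.01 + 3.20Q.
Set SMC = demand: 24.01 + 3.20Q = 223.96 - 3.82Q → Q* = 28.4829.

Q* = 28.48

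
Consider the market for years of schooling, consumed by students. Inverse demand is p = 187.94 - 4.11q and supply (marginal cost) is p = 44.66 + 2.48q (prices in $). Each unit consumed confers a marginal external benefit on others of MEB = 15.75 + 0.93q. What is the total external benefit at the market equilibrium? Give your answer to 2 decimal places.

$562.25

Market equilibrium (private): 44.66 + 2.48q = 187.94 - 4.11q → q_m = 21.7420.
Total external benefit = ∫₀^{q_m} (15.75 + 0.93q) dq = 15.75×21.7420 + ½×0.93×21.7420² = 562.2488.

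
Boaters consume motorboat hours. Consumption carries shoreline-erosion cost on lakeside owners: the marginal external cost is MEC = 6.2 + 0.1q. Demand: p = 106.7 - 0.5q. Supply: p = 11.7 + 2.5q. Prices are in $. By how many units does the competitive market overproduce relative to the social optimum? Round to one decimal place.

Market equilibrium (private): 11.7 + 2.5q = 106.7 - 0.5q → q_m = 31.6667.
Social marginal benefit = demand − MEC = 100.5 - 0.6q.
Set SMB = MC: 100.5 - 0.6q = 11.7 + 2.5q → q* = 28.6452.
Gap = |31.6667 − 28.6452| = 3.0215.

3.0 units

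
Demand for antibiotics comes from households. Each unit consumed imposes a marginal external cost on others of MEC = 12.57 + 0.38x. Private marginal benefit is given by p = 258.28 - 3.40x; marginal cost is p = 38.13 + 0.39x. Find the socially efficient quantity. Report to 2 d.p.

Social marginal benefit = demand − MEC = 245.71 - 3.78x.
Set SMB = MC: 245.71 - 3.78x = 38.13 + 0.39x → x* = 49.7794.

x* = 49.78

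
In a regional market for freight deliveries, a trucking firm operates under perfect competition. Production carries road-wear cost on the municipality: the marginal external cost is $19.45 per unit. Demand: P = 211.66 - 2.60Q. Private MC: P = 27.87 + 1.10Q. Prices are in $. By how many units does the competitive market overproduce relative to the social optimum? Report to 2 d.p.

5.26 units

Market equilibrium (private): 27.87 + 1.10Q = 211.66 - 2.60Q → Q_m = 49.6730.
Social marginal cost = private MC + MEC = 47.32 + 1.10Q.
Set SMC = demand: 47.32 + 1.10Q = 211.66 - 2.60Q → Q* = 44.4162.
Gap = |49.6730 − 44.4162| = 5.2568.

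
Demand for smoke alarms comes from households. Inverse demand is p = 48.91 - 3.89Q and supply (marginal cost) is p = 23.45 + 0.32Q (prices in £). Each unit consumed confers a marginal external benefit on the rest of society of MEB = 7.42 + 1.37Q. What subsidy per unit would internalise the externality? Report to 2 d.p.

subsidy = £23.28 per unit

Social marginal benefit = demand + MEB = 56.33 - 2.52Q.
Set SMB = MC: 56.33 - 2.52Q = 23.45 + 0.32Q → Q* = 11.5775.
The Pigouvian subsidy equals MEB at Q*: 7.42 + 1.37×11.5775 = 23.2812.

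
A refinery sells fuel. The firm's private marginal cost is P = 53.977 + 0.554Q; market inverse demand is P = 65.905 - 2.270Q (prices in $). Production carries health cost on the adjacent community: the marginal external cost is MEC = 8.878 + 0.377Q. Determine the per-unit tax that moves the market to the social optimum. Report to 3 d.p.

tax = $9.237 per unit

Social marginal cost = private MC + MEC = 62.855 + 0.931Q.
Set SMC = demand: 62.855 + 0.931Q = 65.905 - 2.270Q → Q* = 0.9528.
The Pigouvian tax equals MEC at Q*: 8.878 + 0.377×0.9528 = 9.2372.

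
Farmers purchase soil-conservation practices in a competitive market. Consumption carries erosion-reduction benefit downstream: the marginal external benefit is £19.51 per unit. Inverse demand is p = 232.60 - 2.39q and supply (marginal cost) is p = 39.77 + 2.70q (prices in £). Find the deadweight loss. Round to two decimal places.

Market equilibrium (private): 39.77 + 2.70q = 232.60 - 2.39q → q_m = 37.8841.
Social marginal benefit = demand + MEB = 252.11 - 2.39q.
Set SMB = MC: 252.11 - 2.39q = 39.77 + 2.70q → q* = 41.7171.
The loss is the area between SMB and MC from q* to q_m; with linear curves that's a triangle of height MEB(q_m).
DWL = ½ × 3.8330 × 19.5100 = 37.3909.

DWL = £37.39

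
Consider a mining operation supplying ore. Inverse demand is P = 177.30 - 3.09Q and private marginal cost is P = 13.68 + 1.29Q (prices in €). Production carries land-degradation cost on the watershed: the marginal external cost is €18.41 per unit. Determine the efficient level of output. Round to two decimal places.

Social marginal cost = private MC + MEC = 32.09 + 1.29Q.
Set SMC = demand: 32.09 + 1.29Q = 177.30 - 3.09Q → Q* = 33.1530.

Q* = 33.15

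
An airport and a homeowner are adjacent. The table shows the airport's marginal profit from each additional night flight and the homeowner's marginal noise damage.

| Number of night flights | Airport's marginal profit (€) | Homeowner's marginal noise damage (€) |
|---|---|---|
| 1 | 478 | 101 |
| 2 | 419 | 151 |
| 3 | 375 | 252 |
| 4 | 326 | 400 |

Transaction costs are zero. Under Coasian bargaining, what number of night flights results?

3

Bargaining reaches the level where marginal profit last exceeds marginal noise damage.
That holds through level 3 (375 ≥ 252) but not at 4 (326 < 400).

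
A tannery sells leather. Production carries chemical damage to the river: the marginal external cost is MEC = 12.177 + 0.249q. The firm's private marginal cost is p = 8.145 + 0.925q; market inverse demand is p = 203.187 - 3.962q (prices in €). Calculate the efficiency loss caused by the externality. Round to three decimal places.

Market equilibrium (private): 8.145 + 0.925q = 203.187 - 3.962q → q_m = 39.9104.
Social marginal cost = private MC + MEC = 20.322 + 1.174q.
Set SMC = demand: 20.322 + 1.174q = 203.187 - 3.962q → q* = 35.6046.
Height of the DWL triangle at q_m is SMC(q_m) − demand(q_m) = MEC(q_m) = 22.1147.
DWL = ½ × 4.3058 × 22.1147 = 47.6107.

DWL = €47.611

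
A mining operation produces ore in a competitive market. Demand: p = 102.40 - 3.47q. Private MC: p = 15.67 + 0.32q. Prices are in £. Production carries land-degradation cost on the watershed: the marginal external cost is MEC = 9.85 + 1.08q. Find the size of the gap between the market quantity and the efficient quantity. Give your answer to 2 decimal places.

Market equilibrium (private): 15.67 + 0.32q = 102.40 - 3.47q → q_m = 22.8839.
Social marginal cost = private MC + MEC = 25.52 + 1.40q.
Set SMC = demand: 25.52 + 1.40q = 102.40 - 3.47q → q* = 15.7864.
Gap = |22.8839 − 15.7864| = 7.0975.

7.10 units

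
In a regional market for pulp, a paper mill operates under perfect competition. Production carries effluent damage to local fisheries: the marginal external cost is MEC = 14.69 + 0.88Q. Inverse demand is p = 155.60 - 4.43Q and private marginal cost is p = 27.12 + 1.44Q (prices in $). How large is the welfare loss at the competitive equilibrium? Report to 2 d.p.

Market equilibrium (private): 27.12 + 1.44Q = 155.60 - 4.43Q → Q_m = 21.8876.
Social marginal cost = private MC + MEC = 41.81 + 2.32Q.
Set SMC = demand: 41.81 + 2.32Q = 155.60 - 4.43Q → Q* = 16.8578.
The loss is the area between SMC and demand from Q* to Q_m; with linear curves that's a triangle of height MEC(Q_m).
DWL = ½ × 5.0298 × 33.9511 = 85.3836.

DWL = $85.38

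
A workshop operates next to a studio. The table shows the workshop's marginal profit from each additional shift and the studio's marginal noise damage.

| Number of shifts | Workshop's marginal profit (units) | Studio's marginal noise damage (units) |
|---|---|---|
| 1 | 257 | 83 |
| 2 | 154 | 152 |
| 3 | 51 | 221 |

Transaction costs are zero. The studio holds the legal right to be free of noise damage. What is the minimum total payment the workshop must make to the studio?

235

Efficient level: marginal profit ≥ marginal noise damage through level 2, so k* = 2.
With the studio holding the right, the workshop must at least compensate total damage at k*: 83 + 152 = 235.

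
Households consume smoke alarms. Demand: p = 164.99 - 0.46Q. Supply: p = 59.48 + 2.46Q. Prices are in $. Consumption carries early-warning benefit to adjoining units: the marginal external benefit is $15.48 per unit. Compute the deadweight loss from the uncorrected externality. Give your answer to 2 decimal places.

DWL = $41.03

Market equilibrium (private): 59.48 + 2.46Q = 164.99 - 0.46Q → Q_m = 36.1336.
Social marginal benefit = demand + MEB = 180.47 - 0.46Q.
Set SMB = MC: 180.47 - 0.46Q = 59.48 + 2.46Q → Q* = 41.4349.
Between Q* and Q_m the wedge SMB − MC runs linearly from 0 to MEB(Q_m), so the loss is a triangle.
DWL = ½ × 5.3013 × 15.4800 = 41.0321.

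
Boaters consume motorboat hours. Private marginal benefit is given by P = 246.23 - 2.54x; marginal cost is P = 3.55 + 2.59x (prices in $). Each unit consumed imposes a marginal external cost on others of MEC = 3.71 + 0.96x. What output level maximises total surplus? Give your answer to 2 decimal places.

x* = 39.24

Social marginal benefit = demand − MEC = 242.52 - 3.50x.
Set SMB = MC: 242.52 - 3.50x = 3.55 + 2.59x → x* = 39.2397.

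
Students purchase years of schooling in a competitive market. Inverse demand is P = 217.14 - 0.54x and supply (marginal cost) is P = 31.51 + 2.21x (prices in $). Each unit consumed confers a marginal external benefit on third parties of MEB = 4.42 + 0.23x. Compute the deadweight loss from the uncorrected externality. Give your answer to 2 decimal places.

Market equilibrium (private): 31.51 + 2.21x = 217.14 - 0.54x → x_m = 67.5018.
Social marginal benefit = demand + MEB = 221.56 - 0.31x.
Set SMB = MC: 221.56 - 0.31x = 31.51 + 2.21x → x* = 75.4167.
Height of the DWL triangle at x_m is SMB(x_m) − MC(x_m) = MEB(x_m) = 19.9454.
DWL = ½ × 7.9149 × 19.9454 = 78.9329.

DWL = $78.93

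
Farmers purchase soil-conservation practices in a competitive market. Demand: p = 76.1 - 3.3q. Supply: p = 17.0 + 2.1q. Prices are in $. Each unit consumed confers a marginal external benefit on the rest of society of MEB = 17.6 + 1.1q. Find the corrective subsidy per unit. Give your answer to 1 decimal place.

Social marginal benefit = demand + MEB = 93.7 - 2.2q.
Set SMB = MC: 93.7 - 2.2q = 17.0 + 2.1q → q* = 17.8372.
The Pigouvian subsidy equals MEB at q*: 17.6 + 1.1×17.8372 = 37.2209.

subsidy = $37.2 per unit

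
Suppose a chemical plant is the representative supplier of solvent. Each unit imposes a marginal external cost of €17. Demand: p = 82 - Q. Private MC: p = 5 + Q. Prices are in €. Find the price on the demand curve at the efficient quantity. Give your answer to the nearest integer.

Social marginal cost = private MC + MEC = 22 + Q.
Set SMC = demand: 22 + Q = 82 - Q → Q* = 30.0000.
Consumer price on the demand curve at Q*: 82 − 1×30.0000 = 52.0000.

P = €52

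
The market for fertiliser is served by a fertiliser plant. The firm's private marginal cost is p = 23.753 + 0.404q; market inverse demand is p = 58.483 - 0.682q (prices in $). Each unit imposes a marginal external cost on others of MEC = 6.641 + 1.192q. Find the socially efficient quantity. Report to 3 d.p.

Social marginal cost = private MC + MEC = 30.394 + 1.596q.
Set SMC = demand: 30.394 + 1.596q = 58.483 - 0.682q → q* = 12.3306.

q* = 12.331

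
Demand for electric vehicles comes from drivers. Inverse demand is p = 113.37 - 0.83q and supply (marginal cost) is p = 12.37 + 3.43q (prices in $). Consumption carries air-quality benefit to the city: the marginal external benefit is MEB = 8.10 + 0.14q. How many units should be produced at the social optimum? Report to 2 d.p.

Social marginal benefit = demand + MEB = 121.47 - 0.69q.
Set SMB = MC: 121.47 - 0.69q = 12.37 + 3.43q → q* = 26.4806.

q* = 26.48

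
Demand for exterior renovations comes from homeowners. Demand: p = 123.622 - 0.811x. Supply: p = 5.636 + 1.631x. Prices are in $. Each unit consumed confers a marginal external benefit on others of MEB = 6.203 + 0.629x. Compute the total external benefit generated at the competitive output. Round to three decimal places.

Market equilibrium (private): 5.636 + 1.631x = 123.622 - 0.811x → x_m = 48.3153.
Total external benefit = ∫₀^{x_m} (6.203 + 0.629x) dx = 6.203×48.3153 + ½×0.629×48.3153² = 1033.8586.

$1033.859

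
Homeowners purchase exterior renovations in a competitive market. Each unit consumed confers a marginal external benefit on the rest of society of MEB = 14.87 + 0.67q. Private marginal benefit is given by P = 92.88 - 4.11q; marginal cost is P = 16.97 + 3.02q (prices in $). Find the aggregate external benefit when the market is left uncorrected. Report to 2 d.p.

Market equilibrium (private): 16.97 + 3.02q = 92.88 - 4.11q → q_m = 10.6466.
Total external benefit = ∫₀^{q_m} (14.87 + 0.67q) dq = 14.87×10.6466 + ½×0.67×10.6466² = 196.2872.

$196.29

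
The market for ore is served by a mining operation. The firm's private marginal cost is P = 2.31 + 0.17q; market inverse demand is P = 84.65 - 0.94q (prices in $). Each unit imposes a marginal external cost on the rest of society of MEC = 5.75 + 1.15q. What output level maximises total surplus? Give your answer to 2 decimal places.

q* = 33.89

Social marginal cost = private MC + MEC = 8.06 + 1.32q.
Set SMC = demand: 8.06 + 1.32q = 84.65 - 0.94q → q* = 33.8894.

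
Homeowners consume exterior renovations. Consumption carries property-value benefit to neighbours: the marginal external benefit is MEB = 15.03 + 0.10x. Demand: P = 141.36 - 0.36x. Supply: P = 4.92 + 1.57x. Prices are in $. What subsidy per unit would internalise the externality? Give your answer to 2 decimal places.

subsidy = $23.31 per unit

Social marginal benefit = demand + MEB = 156.39 - 0.26x.
Set SMB = MC: 156.39 - 0.26x = 4.92 + 1.57x → x* = 82.7705.
The Pigouvian subsidy equals MEB at x*: 15.03 + 0.10×82.7705 = 23.3071.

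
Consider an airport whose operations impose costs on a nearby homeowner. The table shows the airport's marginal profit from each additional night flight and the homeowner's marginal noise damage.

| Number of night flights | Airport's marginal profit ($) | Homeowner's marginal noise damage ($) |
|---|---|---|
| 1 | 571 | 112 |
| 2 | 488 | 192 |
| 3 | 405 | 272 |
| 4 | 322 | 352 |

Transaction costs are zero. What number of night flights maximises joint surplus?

Bargaining reaches the level where marginal profit last exceeds marginal noise damage.
That holds through level 3 (405 ≥ 272) but not at 4 (322 < 352).

3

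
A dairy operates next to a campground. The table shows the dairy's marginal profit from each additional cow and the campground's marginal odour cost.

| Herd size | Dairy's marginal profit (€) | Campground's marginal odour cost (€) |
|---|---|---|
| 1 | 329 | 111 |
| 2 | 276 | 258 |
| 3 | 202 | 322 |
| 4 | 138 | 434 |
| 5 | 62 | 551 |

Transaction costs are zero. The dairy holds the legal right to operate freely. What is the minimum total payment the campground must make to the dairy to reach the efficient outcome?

€402

Left alone the dairy would choose level 5 (marginal profit stays positive).
Efficient level: k* = 2 (marginal profit ≥ marginal odour cost through 2).
The campground must at least cover the dairy's forgone profit from cutting 5→2: 202 + 138 + 62 = 402.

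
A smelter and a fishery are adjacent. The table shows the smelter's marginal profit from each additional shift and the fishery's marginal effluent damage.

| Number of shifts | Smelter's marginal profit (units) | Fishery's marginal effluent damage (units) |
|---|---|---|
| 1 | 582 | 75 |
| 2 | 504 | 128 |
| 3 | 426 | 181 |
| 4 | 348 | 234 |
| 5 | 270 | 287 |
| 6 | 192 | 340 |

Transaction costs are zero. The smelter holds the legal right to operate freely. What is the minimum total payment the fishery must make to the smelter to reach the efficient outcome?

Left alone the smelter would choose level 6 (marginal profit stays positive).
Efficient level: k* = 4 (marginal profit ≥ marginal effluent damage through 4).
The fishery must at least cover the smelter's forgone profit from cutting 6→4: 270 + 192 = 462.

462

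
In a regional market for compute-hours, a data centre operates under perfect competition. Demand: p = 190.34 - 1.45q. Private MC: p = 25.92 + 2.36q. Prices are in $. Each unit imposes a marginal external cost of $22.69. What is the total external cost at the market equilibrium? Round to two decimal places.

$979.18

Market equilibrium (private): 25.92 + 2.36q = 190.34 - 1.45q → q_m = 43.1549.
Total external cost = MEC × q_m = 22.69 × 43.1549 = 979.1847.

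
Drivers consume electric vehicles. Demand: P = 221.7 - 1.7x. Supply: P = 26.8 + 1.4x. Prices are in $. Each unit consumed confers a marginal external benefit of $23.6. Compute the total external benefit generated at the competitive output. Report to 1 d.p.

Market equilibrium (private): 26.8 + 1.4x = 221.7 - 1.7x → x_m = 62.8710.
Total external benefit = MEB × x_m = 23.6 × 62.8710 = 1483.7556.

$1483.8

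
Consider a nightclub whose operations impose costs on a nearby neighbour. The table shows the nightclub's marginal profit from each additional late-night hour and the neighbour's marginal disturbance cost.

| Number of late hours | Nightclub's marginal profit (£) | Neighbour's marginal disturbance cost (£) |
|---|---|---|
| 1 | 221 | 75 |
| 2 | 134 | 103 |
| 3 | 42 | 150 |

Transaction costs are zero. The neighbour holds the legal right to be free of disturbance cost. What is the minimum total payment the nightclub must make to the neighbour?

Efficient level: marginal profit ≥ marginal disturbance cost through level 2, so k* = 2.
With the neighbour holding the right, the nightclub must at least compensate total damage at k*: 75 + 103 = 178.

£178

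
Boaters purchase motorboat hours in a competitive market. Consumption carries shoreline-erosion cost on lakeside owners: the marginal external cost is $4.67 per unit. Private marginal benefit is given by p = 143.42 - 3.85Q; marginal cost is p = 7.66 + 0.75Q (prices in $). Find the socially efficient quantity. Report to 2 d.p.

Q* = 28.50

Social marginal benefit = demand − MEC = 138.75 - 3.85Q.
Set SMB = MC: 138.75 - 3.85Q = 7.66 + 0.75Q → Q* = 28.4978.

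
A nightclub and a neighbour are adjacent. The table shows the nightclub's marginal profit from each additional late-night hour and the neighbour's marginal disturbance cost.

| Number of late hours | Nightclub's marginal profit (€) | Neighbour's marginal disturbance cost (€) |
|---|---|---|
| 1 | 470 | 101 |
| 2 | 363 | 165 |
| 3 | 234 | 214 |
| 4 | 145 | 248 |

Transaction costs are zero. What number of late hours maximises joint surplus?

Bargaining reaches the level where marginal profit last exceeds marginal disturbance cost.
That holds through level 3 (234 ≥ 214) but not at 4 (145 < 248).

3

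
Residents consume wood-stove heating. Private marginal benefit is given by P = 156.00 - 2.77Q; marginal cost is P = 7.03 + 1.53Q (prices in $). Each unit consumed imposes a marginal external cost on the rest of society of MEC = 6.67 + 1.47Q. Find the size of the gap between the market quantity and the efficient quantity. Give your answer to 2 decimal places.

9.98 units

Market equilibrium (private): 7.03 + 1.53Q = 156.00 - 2.77Q → Q_m = 34.6442.
Social marginal benefit = demand − MEC = 149.33 - 4.24Q.
Set SMB = MC: 149.33 - 4.24Q = 7.03 + 1.53Q → Q* = 24.6620.
Gap = |34.6442 − 24.6620| = 9.9822.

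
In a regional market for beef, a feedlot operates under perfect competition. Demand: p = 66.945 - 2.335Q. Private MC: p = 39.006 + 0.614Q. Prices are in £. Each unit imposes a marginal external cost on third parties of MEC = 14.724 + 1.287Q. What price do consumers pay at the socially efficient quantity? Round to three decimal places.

P = £59.661

Social marginal cost = private MC + MEC = 53.730 + 1.901Q.
Set SMC = demand: 53.730 + 1.901Q = 66.945 - 2.335Q → Q* = 3.1197.
Consumer price on the demand curve at Q*: 66.945 − 2.335×3.1197 = 59.6605.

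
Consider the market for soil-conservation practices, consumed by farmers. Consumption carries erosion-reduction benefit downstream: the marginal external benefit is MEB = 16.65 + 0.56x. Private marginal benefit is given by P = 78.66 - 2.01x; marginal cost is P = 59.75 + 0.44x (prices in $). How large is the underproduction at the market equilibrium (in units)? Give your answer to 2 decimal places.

11.10 units

Market equilibrium (private): 59.75 + 0.44x = 78.66 - 2.01x → x_m = 7.7184.
Social marginal benefit = demand + MEB = 95.31 - 1.45x.
Set SMB = MC: 95.31 - 1.45x = 59.75 + 0.44x → x* = 18.8148.
Gap = |7.7184 − 18.8148| = 11.0964.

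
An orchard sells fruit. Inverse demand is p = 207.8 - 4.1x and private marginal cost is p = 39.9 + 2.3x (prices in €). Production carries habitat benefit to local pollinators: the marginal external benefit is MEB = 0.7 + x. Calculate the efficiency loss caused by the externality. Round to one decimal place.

Market equilibrium (private): 39.9 + 2.3x = 207.8 - 4.1x → x_m = 26.2344.
Social marginal cost = private MC − MEB = 39.2 + 1.3x.
Set SMC = demand: 39.2 + 1.3x = 207.8 - 4.1x → x* = 31.2222.
The welfare-loss triangle has base |x_m − x*| and height MEB(x_m) (the vertical gap between SMC and demand is zero at x* and MEB at x_m).
DWL = ½ × 4.9878 × 26.9344 = 67.1717.

DWL = €67.2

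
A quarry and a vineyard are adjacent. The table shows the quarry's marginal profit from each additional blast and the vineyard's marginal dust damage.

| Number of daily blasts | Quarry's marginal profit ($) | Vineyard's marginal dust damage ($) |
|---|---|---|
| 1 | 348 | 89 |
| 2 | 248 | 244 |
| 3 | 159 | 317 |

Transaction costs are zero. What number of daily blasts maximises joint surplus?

2

Bargaining reaches the level where marginal profit last exceeds marginal dust damage.
That holds through level 2 (248 ≥ 244) but not at 3 (159 < 317).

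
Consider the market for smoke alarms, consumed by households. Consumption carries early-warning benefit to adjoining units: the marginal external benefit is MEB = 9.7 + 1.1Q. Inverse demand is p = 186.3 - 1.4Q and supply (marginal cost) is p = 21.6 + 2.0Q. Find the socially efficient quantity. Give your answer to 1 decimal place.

Q* = 75.8

Social marginal benefit = demand + MEB = 196.0 - 0.3Q.
Set SMB = MC: 196.0 - 0.3Q = 21.6 + 2.0Q → Q* = 75.8261.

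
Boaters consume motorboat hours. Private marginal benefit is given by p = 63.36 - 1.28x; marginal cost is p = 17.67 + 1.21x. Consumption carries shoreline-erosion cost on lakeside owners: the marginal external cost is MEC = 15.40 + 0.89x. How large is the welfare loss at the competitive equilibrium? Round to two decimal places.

DWL = 148.94

Market equilibrium (private): 17.67 + 1.21x = 63.36 - 1.28x → x_m = 18.3494.
Social marginal benefit = demand − MEC = 47.96 - 2.17x.
Set SMB = MC: 47.96 - 2.17x = 17.67 + 1.21x → x* = 8.9615.
Height of the DWL triangle at x_m is MC(x_m) − SMB(x_m) = MEC(x_m) = 31.7310.
DWL = ½ × 9.3879 × 31.7310 = 148.9437.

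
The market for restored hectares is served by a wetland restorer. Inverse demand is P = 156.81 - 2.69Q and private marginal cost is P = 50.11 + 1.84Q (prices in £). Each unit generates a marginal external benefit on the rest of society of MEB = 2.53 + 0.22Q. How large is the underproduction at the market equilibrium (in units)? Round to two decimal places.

Market equilibrium (private): 50.11 + 1.84Q = 156.81 - 2.69Q → Q_m = 23.5541.
Social marginal cost = private MC − MEB = 47.58 + 1.62Q.
Set SMC = demand: 47.58 + 1.62Q = 156.81 - 2.69Q → Q* = 25.3434.
Gap = |23.5541 − 25.3434| = 1.7893.

1.79 units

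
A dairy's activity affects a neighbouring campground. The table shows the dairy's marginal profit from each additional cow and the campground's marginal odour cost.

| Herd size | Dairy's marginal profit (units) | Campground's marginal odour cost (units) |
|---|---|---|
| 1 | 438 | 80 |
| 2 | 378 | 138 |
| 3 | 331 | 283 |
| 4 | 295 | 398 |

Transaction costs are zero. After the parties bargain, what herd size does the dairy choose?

Bargaining reaches the level where marginal profit last exceeds marginal odour cost.
That holds through level 3 (331 ≥ 283) but not at 4 (295 < 398).

3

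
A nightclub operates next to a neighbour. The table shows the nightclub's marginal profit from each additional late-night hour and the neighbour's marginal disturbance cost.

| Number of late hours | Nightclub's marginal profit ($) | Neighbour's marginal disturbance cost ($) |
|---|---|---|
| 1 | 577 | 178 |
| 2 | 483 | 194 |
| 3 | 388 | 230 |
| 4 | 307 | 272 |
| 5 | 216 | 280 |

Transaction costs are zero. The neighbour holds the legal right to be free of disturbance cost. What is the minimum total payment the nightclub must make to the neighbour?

Efficient level: marginal profit ≥ marginal disturbance cost through level 4, so k* = 4.
With the neighbour holding the right, the nightclub must at least compensate total damage at k*: 178 + 194 + 230 + 272 = 874.

$874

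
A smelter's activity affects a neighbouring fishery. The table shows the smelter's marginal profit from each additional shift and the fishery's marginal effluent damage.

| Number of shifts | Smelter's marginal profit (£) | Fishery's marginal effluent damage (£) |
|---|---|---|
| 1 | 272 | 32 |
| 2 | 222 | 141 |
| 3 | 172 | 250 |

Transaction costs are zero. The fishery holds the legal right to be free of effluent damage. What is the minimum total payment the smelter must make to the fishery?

£173

Efficient level: marginal profit ≥ marginal effluent damage through level 2, so k* = 2.
With the fishery holding the right, the smelter must at least compensate total damage at k*: 32 + 141 = 173.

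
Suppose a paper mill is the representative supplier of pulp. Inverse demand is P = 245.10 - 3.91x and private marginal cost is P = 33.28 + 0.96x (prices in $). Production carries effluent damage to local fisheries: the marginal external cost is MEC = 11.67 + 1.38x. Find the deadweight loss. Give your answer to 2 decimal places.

DWL = $411.19

Market equilibrium (private): 33.28 + 0.96x = 245.10 - 3.91x → x_m = 43.4949.
Social marginal cost = private MC + MEC = 44.95 + 2.34x.
Set SMC = demand: 44.95 + 2.34x = 245.10 - 3.91x → x* = 32.0240.
Height of the DWL triangle at x_m is SMC(x_m) − demand(x_m) = MEC(x_m) = 71.6929.
DWL = ½ × 11.4709 × 71.6929 = 411.1910.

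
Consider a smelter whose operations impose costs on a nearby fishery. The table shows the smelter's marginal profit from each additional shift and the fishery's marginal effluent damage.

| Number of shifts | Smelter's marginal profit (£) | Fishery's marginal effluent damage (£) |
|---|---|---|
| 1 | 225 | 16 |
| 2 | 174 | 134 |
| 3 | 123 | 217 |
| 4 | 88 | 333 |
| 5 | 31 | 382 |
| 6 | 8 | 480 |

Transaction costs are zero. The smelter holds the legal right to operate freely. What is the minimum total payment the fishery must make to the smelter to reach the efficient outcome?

£250

Left alone the smelter would choose level 6 (marginal profit stays positive).
Efficient level: k* = 2 (marginal profit ≥ marginal effluent damage through 2).
The fishery must at least cover the smelter's forgone profit from cutting 6→2: 123 + 88 + 31 + 8 = 250.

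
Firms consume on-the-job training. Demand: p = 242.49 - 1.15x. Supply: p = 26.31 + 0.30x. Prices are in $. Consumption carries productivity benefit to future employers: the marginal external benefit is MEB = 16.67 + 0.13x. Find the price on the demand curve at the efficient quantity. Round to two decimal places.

P = $39.63

Social marginal benefit = demand + MEB = 259.16 - 1.02x.
Set SMB = MC: 259.16 - 1.02x = 26.31 + 0.30x → x* = 176.4015.
Consumer price on the demand curve at x*: 242.49 − 1.15×176.4015 = 39.6283.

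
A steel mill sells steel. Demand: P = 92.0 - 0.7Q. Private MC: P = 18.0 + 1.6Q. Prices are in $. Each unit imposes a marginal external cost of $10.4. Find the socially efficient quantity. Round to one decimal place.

Social marginal cost = private MC + MEC = 28.4 + 1.6Q.
Set SMC = demand: 28.4 + 1.6Q = 92.0 - 0.7Q → Q* = 27.6522.

Q* = 27.7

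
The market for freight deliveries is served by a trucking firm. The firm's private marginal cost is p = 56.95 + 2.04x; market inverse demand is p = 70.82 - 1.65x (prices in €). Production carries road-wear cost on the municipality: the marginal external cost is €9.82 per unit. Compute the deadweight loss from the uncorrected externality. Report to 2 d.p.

Market equilibrium (private): 56.95 + 2.04x = 70.82 - 1.65x → x_m = 3.7588.
Social marginal cost = private MC + MEC = 66.77 + 2.04x.
Set SMC = demand: 66.77 + 2.04x = 70.82 - 1.65x → x* = 1.0976.
Height of the DWL triangle at x_m is SMC(x_m) − demand(x_m) = MEC(x_m) = 9.8200.
DWL = ½ × 2.6612 × 9.8200 = 13.0665.

DWL = €13.07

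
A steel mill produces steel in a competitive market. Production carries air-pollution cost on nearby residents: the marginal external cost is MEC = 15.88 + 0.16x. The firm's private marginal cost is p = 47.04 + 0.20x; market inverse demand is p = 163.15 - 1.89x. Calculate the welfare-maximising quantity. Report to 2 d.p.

x* = 44.55

Social marginal cost = private MC + MEC = 62.92 + 0.36x.
Set SMC = demand: 62.92 + 0.36x = 163.15 - 1.89x → x* = 44.5467.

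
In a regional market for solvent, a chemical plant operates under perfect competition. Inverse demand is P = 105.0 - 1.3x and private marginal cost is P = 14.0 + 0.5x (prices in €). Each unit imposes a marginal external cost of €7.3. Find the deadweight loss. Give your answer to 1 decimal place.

DWL = €14.8

Market equilibrium (private): 14.0 + 0.5x = 105.0 - 1.3x → x_m = 50.5556.
Social marginal cost = private MC + MEC = 21.3 + 0.5x.
Set SMC = demand: 21.3 + 0.5x = 105.0 - 1.3x → x* = 46.5000.
The loss is the area between SMC and demand from x* to x_m; with linear curves that's a triangle of height MEC(x_m).
DWL = ½ × 4.0556 × 7.3000 = 14.8029.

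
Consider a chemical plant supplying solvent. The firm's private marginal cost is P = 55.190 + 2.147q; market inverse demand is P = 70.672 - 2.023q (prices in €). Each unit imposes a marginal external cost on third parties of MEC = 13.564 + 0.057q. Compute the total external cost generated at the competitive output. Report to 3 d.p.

€50.752

Market equilibrium (private): 55.190 + 2.147q = 70.672 - 2.023q → q_m = 3.7127.
Total external cost = ∫₀^{q_m} (13.564 + 0.057q) dq = 13.564×3.7127 + ½×0.057×3.7127² = 50.7519.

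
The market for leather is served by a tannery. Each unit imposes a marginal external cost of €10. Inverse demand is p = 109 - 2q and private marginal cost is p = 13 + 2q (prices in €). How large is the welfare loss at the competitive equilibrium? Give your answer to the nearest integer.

Market equilibrium (private): 13 + 2q = 109 - 2q → q_m = 24.0000.
Social marginal cost = private MC + MEC = 23 + 2q.
Set SMC = demand: 23 + 2q = 109 - 2q → q* = 21.5000.
Height of the DWL triangle at q_m is SMC(q_m) − demand(q_m) = MEC(q_m) = 10.0000.
DWL = ½ × 2.5000 × 10.0000 = 12.5000.

DWL = €13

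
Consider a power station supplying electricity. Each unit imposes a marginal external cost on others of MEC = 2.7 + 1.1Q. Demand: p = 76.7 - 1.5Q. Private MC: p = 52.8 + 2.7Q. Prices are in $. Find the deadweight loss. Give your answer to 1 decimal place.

DWL = $7.6

Market equilibrium (private): 52.8 + 2.7Q = 76.7 - 1.5Q → Q_m = 5.6905.
Social marginal cost = private MC + MEC = 55.5 + 3.8Q.
Set SMC = demand: 55.5 + 3.8Q = 76.7 - 1.5Q → Q* = 4.0000.
Height of the DWL triangle at Q_m is SMC(Q_m) − demand(Q_m) = MEC(Q_m) = 8.9595.
DWL = ½ × 1.6905 × 8.9595 = 7.5730.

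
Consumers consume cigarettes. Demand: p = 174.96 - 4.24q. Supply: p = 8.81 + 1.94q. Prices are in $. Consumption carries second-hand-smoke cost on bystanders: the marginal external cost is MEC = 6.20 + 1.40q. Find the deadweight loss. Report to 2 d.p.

Market equilibrium (private): 8.81 + 1.94q = 174.96 - 4.24q → q_m = 26.8851.
Social marginal benefit = demand − MEC = 168.76 - 5.64q.
Set SMB = MC: 168.76 - 5.64q = 8.81 + 1.94q → q* = 21.1016.
Height of the DWL triangle at q_m is MC(q_m) − SMB(q_m) = MEC(q_m) = 43.8392.
DWL = ½ × 5.7835 × 43.8392 = 126.7720.

DWL = $126.77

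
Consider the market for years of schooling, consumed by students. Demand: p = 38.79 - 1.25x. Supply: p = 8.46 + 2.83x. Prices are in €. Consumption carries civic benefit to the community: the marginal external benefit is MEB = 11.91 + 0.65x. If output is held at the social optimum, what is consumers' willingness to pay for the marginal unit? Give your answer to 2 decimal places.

Social marginal benefit = demand + MEB = 50.70 - 0.60x.
Set SMB = MC: 50.70 - 0.60x = 8.46 + 2.83x → x* = 12.3149.
Consumer price on the demand curve at x*: 38.79 − 1.25×12.3149 = 23.3964.

P = €23.40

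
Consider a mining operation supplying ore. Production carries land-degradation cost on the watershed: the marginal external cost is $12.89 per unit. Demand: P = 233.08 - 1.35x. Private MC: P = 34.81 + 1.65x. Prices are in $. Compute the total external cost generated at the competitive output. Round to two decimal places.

Market equilibrium (private): 34.81 + 1.65x = 233.08 - 1.35x → x_m = 66.0900.
Total external cost = MEC × x_m = 12.89 × 66.0900 = 851.9001.

$851.90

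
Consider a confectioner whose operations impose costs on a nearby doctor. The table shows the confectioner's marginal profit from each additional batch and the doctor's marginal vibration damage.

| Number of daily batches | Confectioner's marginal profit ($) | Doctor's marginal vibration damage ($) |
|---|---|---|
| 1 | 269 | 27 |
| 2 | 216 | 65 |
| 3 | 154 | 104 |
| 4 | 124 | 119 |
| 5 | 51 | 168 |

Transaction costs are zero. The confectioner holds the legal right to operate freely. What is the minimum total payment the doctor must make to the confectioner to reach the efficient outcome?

Left alone the confectioner would choose level 5 (marginal profit stays positive).
Efficient level: k* = 4 (marginal profit ≥ marginal vibration damage through 4).
The doctor must at least cover the confectioner's forgone profit from cutting 5→4: 51 = 51.

$51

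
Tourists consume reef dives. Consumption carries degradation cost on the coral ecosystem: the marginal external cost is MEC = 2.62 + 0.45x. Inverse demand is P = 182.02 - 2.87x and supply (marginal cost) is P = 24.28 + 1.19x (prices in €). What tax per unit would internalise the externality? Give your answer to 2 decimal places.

tax = €18.10 per unit

Social marginal benefit = demand − MEC = 179.40 - 3.32x.
Set SMB = MC: 179.40 - 3.32x = 24.28 + 1.19x → x* = 34.3947.
The Pigouvian tax equals MEC at x*: 2.62 + 0.45×34.3947 = 18.0976.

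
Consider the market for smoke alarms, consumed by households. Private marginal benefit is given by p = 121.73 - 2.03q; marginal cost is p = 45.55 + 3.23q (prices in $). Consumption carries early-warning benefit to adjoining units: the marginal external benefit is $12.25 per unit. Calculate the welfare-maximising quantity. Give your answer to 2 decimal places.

q* = 16.81

Social marginal benefit = demand + MEB = 133.98 - 2.03q.
Set SMB = MC: 133.98 - 2.03q = 45.55 + 3.23q → q* = 16.8118.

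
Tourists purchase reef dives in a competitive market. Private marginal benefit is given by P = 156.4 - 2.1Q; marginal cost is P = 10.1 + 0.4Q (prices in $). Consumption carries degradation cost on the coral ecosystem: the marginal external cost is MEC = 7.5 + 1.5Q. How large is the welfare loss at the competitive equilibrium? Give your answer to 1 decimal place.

DWL = $1134.8

Market equilibrium (private): 10.1 + 0.4Q = 156.4 - 2.1Q → Q_m = 58.5200.
Social marginal benefit = demand − MEC = 148.9 - 3.6Q.
Set SMB = MC: 148.9 - 3.6Q = 10.1 + 0.4Q → Q* = 34.7000.
The loss is the area between SMB and MC from Q* to Q_m; with linear curves that's a triangle of height MEC(Q_m).
DWL = ½ × 23.8200 × 95.2800 = 1134.7848.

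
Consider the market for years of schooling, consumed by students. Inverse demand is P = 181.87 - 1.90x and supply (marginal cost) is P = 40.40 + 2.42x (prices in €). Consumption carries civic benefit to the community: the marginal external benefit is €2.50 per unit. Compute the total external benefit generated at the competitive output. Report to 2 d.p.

€81.87

Market equilibrium (private): 40.40 + 2.42x = 181.87 - 1.90x → x_m = 32.7477.
Total external benefit = MEB × x_m = 2.50 × 32.7477 = 81.8693.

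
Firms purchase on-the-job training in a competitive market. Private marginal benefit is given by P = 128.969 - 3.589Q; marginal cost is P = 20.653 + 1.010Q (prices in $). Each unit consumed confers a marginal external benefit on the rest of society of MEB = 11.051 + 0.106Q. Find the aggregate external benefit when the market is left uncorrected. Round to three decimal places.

Market equilibrium (private): 20.653 + 1.010Q = 128.969 - 3.589Q → Q_m = 23.5521.
Total external benefit = ∫₀^{Q_m} (11.051 + 0.106Q) dQ = 11.051×23.5521 + ½×0.106×23.5521² = 289.6734.

$289.673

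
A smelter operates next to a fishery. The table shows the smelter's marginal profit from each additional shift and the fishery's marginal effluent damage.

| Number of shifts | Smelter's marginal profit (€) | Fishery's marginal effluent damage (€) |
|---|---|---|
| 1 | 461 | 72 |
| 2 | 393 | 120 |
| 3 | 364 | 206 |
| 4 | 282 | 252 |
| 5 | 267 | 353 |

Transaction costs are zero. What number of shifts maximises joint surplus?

4

Bargaining reaches the level where marginal profit last exceeds marginal effluent damage.
That holds through level 4 (282 ≥ 252) but not at 5 (267 < 353).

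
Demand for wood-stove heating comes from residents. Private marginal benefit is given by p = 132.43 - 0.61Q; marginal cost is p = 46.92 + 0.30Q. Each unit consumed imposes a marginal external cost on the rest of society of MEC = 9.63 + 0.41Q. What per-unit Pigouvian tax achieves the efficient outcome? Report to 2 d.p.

Social marginal benefit = demand − MEC = 122.80 - 1.02Q.
Set SMB = MC: 122.80 - 1.02Q = 46.92 + 0.30Q → Q* = 57.4848.
The Pigouvian tax equals MEC at Q*: 9.63 + 0.41×57.4848 = 33.1988.

tax = 33.20 per unit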